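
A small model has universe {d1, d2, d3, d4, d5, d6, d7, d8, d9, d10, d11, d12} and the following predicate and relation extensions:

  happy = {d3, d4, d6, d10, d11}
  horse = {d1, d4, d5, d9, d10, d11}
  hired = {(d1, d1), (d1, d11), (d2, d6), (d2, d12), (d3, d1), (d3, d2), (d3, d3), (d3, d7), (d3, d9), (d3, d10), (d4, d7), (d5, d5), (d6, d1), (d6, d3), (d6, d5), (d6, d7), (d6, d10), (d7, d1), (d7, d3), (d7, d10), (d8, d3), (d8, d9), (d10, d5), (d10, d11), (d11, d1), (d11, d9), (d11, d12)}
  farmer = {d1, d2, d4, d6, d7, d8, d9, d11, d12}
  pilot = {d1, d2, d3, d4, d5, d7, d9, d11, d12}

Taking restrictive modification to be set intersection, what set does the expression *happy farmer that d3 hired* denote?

∅

⟦that d3 hired⟧ = {x : ⟨d3, x⟩ ∈ ⟦hired⟧} = {d1, d2, d3, d7, d9, d10}
⟦farmer⟧ = {d1, d2, d4, d6, d7, d8, d9, d11, d12}
… ∩ ⟦that d3 hired⟧ = {d1, d2, d4, d6, d7, d8, d9, d11, d12} ∩ {d1, d2, d3, d7, d9, d10} = {d1, d2, d7, d9}
… ∩ ⟦happy⟧ = {d1, d2, d7, d9} ∩ {d3, d4, d6, d10, d11} = ∅
So ⟦happy farmer that d3 hired⟧ = ∅.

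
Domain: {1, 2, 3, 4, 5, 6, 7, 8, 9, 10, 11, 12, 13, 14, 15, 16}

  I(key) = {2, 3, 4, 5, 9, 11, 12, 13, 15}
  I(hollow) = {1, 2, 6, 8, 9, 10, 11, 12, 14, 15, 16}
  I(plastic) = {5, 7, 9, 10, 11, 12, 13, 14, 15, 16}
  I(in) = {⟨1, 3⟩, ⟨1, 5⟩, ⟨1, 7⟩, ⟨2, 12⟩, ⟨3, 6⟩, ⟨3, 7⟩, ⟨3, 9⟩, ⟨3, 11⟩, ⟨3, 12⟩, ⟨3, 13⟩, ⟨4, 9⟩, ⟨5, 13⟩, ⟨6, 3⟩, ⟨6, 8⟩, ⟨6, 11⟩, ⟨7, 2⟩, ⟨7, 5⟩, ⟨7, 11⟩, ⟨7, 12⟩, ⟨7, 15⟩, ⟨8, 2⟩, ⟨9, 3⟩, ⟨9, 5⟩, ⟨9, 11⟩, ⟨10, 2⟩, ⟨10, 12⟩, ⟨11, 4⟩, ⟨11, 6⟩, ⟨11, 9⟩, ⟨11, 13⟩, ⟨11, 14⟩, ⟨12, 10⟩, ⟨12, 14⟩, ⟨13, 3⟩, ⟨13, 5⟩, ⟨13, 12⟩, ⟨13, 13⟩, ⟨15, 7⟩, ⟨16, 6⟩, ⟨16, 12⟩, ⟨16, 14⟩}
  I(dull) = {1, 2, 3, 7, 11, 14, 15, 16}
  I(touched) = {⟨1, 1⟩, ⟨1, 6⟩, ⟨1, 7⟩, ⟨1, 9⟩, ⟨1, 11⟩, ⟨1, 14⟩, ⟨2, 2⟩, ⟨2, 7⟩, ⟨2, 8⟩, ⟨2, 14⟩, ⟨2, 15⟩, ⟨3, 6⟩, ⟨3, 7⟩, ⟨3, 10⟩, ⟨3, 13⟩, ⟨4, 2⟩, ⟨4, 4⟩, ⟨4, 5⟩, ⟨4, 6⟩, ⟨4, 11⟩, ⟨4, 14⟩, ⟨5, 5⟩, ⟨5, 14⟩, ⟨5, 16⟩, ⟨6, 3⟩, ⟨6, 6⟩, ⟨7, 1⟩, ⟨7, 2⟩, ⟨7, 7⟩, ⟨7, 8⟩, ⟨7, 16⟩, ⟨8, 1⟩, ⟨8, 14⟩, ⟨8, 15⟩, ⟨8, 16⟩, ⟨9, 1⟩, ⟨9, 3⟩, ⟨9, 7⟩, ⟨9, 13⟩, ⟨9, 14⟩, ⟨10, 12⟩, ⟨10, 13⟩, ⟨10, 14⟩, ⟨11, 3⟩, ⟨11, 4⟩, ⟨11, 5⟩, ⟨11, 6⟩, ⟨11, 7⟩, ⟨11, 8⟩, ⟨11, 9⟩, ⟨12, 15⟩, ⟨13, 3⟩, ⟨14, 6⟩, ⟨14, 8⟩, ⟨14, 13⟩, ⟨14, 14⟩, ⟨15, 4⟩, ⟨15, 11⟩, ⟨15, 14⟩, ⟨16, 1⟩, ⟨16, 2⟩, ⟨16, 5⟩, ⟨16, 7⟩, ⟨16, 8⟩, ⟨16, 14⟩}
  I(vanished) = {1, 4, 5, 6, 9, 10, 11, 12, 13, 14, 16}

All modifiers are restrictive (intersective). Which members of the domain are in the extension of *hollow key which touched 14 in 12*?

⟦which touched 14⟧ = {x : ⟨x, 14⟩ ∈ ⟦touched⟧} = {1, 2, 4, 5, 8, 9, 10, 14, 15, 16}
⟦in 12⟧ = {x : ⟨x, 12⟩ ∈ ⟦in⟧} = {2, 3, 7, 10, 13, 16}
⟦key⟧ = {2, 3, 4, 5, 9, 11, 12, 13, 15}
… ∩ ⟦which touched 14⟧ = {2, 3, 4, 5, 9, 11, 12, 13, 15} ∩ {1, 2, 4, 5, 8, 9, 10, 14, 15, 16} = {2, 4, 5, 9, 15}
… ∩ ⟦in 12⟧ = {2, 4, 5, 9, 15} ∩ {2, 3, 7, 10, 13, 16} = {2}
… ∩ ⟦hollow⟧ = {2} ∩ {1, 2, 6, 8, 9, 10, 11, 12, 14, 15, 16} = {2}
So ⟦hollow key which touched 14 in 12⟧ = {2}.

{2}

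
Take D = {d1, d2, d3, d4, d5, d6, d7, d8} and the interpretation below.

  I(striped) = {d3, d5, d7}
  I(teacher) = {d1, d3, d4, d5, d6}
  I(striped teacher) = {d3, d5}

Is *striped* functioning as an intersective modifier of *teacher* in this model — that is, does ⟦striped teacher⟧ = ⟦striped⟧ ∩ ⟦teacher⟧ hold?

⟦striped⟧ ∩ ⟦teacher⟧ = {d3, d5, d7} ∩ {d1, d3, d4, d5, d6} = {d3, d5}
Observed ⟦striped teacher⟧ = {d3, d5}.
These coincide, so the modifier is intersective here.

yes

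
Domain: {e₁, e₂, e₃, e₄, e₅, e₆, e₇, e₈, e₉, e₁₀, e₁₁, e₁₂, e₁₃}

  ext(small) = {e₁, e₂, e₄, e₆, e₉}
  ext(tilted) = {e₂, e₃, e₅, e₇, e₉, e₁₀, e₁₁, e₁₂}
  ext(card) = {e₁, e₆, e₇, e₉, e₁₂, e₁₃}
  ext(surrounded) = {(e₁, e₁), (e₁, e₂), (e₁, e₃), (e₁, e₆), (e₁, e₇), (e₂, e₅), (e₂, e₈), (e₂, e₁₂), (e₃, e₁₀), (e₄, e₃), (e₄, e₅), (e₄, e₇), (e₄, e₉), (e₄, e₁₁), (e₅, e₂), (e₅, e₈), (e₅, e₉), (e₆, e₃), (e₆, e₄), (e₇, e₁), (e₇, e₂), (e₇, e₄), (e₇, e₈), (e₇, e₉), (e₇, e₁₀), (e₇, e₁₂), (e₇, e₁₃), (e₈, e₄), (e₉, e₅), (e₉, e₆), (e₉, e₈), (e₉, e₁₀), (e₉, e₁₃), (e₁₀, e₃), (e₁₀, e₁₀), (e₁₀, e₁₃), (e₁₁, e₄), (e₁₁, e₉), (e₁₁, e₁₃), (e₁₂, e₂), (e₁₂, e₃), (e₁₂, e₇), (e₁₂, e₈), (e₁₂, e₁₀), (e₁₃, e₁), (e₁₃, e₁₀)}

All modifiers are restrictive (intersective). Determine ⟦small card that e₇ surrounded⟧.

⟦that e₇ surrounded⟧ = {x : ⟨e₇, x⟩ ∈ ⟦surrounded⟧} = {e₁, e₂, e₄, e₈, e₉, e₁₀, e₁₂, e₁₃}
⟦card⟧ = {e₁, e₆, e₇, e₉, e₁₂, e₁₃}
… ∩ ⟦that e₇ surrounded⟧ = {e₁, e₆, e₇, e₉, e₁₂, e₁₃} ∩ {e₁, e₂, e₄, e₈, e₉, e₁₀, e₁₂, e₁₃} = {e₁, e₉, e₁₂, e₁₃}
… ∩ ⟦small⟧ = {e₁, e₉, e₁₂, e₁₃} ∩ {e₁, e₂, e₄, e₆, e₉} = {e₁, e₉}
So ⟦small card that e₇ surrounded⟧ = {e₁, e₉}.

{e₁, e₉}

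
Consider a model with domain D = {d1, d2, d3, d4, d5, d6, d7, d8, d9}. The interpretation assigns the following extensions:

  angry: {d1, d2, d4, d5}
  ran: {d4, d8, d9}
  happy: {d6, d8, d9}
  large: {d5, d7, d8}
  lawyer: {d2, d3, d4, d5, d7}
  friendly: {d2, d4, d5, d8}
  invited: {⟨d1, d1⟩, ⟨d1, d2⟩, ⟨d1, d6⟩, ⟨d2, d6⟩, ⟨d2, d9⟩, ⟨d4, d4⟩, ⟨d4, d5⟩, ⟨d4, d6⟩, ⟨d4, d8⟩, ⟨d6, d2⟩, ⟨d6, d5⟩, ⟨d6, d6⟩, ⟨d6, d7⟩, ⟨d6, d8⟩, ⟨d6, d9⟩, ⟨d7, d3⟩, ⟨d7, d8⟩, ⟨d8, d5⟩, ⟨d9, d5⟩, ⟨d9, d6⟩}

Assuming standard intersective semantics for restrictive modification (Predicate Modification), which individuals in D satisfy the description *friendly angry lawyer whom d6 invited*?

{d2, d5}

⟦whom d6 invited⟧ = {x : ⟨d6, x⟩ ∈ ⟦invited⟧} = {d2, d5, d6, d7, d8, d9}
⟦lawyer⟧ = {d2, d3, d4, d5, d7}
… ∩ ⟦whom d6 invited⟧ = {d2, d3, d4, d5, d7} ∩ {d2, d5, d6, d7, d8, d9} = {d2, d5, d7}
… ∩ ⟦friendly⟧ = {d2, d5, d7} ∩ {d2, d4, d5, d8} = {d2, d5}
… ∩ ⟦angry⟧ = {d2, d5} ∩ {d1, d2, d4, d5} = {d2, d5}
So ⟦friendly angry lawyer whom d6 invited⟧ = {d2, d5}.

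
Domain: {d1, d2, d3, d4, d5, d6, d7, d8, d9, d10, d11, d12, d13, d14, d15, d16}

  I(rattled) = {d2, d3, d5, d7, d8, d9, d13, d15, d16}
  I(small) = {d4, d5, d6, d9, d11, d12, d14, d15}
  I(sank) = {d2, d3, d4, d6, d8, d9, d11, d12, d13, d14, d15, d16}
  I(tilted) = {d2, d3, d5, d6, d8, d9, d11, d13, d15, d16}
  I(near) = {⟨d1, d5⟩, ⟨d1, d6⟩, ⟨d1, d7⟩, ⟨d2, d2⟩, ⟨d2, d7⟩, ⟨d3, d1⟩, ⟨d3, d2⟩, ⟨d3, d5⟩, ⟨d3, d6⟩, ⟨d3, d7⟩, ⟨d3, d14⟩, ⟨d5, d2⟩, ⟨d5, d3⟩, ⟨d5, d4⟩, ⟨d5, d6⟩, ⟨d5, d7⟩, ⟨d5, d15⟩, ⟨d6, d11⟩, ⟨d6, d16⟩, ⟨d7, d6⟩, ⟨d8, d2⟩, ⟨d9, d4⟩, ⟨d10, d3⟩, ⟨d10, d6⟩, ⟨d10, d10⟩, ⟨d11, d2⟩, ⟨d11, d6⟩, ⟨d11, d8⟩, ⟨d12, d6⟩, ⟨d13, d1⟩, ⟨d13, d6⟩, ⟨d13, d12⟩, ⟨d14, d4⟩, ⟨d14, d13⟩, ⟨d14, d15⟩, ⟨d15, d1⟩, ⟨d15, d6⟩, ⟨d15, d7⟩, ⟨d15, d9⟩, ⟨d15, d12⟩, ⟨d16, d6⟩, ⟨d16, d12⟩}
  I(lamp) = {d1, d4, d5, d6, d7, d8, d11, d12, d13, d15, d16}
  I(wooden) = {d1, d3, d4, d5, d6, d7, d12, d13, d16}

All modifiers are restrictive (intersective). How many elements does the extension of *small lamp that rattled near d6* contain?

2

⟦that rattled⟧ = ⟦rattled⟧ = {d2, d3, d5, d7, d8, d9, d13, d15, d16}
⟦near d6⟧ = {x : ⟨x, d6⟩ ∈ ⟦near⟧} = {d1, d3, d5, d7, d10, d11, d12, d13, d15, d16}
⟦lamp⟧ = {d1, d4, d5, d6, d7, d8, d11, d12, d13, d15, d16}
… ∩ ⟦that rattled⟧ = {d1, d4, d5, d6, d7, d8, d11, d12, d13, d15, d16} ∩ {d2, d3, d5, d7, d8, d9, d13, d15, d16} = {d5, d7, d8, d13, d15, d16}
… ∩ ⟦near d6⟧ = {d5, d7, d8, d13, d15, d16} ∩ {d1, d3, d5, d7, d10, d11, d12, d13, d15, d16} = {d5, d7, d13, d15, d16}
… ∩ ⟦small⟧ = {d5, d7, d13, d15, d16} ∩ {d4, d5, d6, d9, d11, d12, d14, d15} = {d5, d15}
⟦small lamp that rattled near d6⟧ = {d5, d15}, so the cardinality is 2.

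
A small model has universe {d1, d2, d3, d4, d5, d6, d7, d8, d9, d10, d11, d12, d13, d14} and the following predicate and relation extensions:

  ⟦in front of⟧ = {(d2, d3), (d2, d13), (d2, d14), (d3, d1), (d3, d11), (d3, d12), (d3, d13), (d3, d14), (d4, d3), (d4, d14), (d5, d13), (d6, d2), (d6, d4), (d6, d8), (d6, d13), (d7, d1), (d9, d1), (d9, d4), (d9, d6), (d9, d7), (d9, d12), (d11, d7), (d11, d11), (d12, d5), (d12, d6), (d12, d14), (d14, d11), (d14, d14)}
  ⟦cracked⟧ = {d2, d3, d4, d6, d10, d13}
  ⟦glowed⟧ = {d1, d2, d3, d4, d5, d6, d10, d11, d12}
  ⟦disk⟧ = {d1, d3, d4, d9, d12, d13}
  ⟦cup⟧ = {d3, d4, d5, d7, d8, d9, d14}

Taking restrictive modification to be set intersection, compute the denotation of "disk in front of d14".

{d3, d4, d12}

⟦in front of d14⟧ = {x : ⟨x, d14⟩ ∈ ⟦in front of⟧} = {d2, d3, d4, d12, d14}
⟦disk⟧ = {d1, d3, d4, d9, d12, d13}
… ∩ ⟦in front of d14⟧ = {d1, d3, d4, d9, d12, d13} ∩ {d2, d3, d4, d12, d14} = {d3, d4, d12}
So ⟦disk in front of d14⟧ = {d3, d4, d12}.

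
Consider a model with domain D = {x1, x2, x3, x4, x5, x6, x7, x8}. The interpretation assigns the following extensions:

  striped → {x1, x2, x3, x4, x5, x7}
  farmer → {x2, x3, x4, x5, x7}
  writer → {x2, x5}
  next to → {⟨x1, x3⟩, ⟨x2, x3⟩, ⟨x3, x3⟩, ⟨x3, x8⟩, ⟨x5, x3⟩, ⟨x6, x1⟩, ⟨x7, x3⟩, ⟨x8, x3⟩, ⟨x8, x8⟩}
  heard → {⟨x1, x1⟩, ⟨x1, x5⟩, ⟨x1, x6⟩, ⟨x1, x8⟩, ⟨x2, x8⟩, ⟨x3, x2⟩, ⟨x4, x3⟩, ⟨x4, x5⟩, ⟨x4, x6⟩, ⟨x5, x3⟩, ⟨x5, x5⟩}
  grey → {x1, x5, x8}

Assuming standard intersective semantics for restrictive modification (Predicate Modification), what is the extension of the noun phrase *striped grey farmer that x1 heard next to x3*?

⟦that x1 heard⟧ = {x : ⟨x1, x⟩ ∈ ⟦heard⟧} = {x1, x5, x6, x8}
⟦next to x3⟧ = {x : ⟨x, x3⟩ ∈ ⟦next to⟧} = {x1, x2, x3, x5, x7, x8}
⟦farmer⟧ = {x2, x3, x4, x5, x7}
… ∩ ⟦that x1 heard⟧ = {x2, x3, x4, x5, x7} ∩ {x1, x5, x6, x8} = {x5}
… ∩ ⟦next to x3⟧ = {x5} ∩ {x1, x2, x3, x5, x7, x8} = {x5}
… ∩ ⟦striped⟧ = {x5} ∩ {x1, x2, x3, x4, x5, x7} = {x5}
… ∩ ⟦grey⟧ = {x5} ∩ {x1, x5, x8} = {x5}
So ⟦striped grey farmer that x1 heard next to x3⟧ = {x5}.

{x5}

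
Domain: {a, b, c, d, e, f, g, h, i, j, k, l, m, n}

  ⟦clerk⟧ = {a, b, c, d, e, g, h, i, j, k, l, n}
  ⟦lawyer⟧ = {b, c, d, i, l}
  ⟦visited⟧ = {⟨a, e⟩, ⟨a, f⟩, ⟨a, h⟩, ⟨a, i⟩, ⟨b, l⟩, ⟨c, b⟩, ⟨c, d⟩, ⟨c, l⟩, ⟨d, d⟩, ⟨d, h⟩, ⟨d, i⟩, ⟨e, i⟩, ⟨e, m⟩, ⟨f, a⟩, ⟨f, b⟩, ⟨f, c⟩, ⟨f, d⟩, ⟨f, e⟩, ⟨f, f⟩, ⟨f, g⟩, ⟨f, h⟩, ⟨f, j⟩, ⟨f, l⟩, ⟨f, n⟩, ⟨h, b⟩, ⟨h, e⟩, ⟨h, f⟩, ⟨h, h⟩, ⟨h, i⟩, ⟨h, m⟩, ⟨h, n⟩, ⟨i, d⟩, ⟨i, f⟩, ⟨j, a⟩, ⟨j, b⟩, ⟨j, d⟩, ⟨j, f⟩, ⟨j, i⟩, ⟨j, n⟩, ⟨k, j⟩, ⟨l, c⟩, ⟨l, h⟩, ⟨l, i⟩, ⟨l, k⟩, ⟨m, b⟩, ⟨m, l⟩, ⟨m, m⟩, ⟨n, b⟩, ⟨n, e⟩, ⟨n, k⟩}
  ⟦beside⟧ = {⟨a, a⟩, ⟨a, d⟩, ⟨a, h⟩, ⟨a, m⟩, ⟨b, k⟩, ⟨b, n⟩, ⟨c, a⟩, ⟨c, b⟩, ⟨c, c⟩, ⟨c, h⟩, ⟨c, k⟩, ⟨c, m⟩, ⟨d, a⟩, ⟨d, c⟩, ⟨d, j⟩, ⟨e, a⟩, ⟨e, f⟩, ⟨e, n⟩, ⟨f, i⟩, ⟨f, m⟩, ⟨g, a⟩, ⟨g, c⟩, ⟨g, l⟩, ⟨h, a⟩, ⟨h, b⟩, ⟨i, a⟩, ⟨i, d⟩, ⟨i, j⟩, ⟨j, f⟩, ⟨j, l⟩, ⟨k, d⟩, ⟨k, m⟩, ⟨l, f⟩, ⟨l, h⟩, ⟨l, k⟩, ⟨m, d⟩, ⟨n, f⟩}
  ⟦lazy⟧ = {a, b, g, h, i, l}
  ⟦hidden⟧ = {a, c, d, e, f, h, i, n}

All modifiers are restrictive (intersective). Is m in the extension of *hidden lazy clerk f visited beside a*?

⟦f visited⟧ = {x : ⟨f, x⟩ ∈ ⟦visited⟧} = {a, b, c, d, e, f, g, h, j, l, n}
⟦beside a⟧ = {x : ⟨x, a⟩ ∈ ⟦beside⟧} = {a, c, d, e, g, h, i}
⟦clerk⟧ = {a, b, c, d, e, g, h, i, j, k, l, n}
… ∩ ⟦f visited⟧ = {a, b, c, d, e, g, h, i, j, k, l, n} ∩ {a, b, c, d, e, f, g, h, j, l, n} = {a, b, c, d, e, g, h, j, l, n}
… ∩ ⟦beside a⟧ = {a, b, c, d, e, g, h, j, l, n} ∩ {a, c, d, e, g, h, i} = {a, c, d, e, g, h}
… ∩ ⟦hidden⟧ = {a, c, d, e, g, h} ∩ {a, c, d, e, f, h, i, n} = {a, c, d, e, h}
… ∩ ⟦lazy⟧ = {a, c, d, e, h} ∩ {a, b, g, h, i, l} = {a, h}
⟦hidden lazy clerk f visited beside a⟧ = {a, h}; m ∉ this set.

no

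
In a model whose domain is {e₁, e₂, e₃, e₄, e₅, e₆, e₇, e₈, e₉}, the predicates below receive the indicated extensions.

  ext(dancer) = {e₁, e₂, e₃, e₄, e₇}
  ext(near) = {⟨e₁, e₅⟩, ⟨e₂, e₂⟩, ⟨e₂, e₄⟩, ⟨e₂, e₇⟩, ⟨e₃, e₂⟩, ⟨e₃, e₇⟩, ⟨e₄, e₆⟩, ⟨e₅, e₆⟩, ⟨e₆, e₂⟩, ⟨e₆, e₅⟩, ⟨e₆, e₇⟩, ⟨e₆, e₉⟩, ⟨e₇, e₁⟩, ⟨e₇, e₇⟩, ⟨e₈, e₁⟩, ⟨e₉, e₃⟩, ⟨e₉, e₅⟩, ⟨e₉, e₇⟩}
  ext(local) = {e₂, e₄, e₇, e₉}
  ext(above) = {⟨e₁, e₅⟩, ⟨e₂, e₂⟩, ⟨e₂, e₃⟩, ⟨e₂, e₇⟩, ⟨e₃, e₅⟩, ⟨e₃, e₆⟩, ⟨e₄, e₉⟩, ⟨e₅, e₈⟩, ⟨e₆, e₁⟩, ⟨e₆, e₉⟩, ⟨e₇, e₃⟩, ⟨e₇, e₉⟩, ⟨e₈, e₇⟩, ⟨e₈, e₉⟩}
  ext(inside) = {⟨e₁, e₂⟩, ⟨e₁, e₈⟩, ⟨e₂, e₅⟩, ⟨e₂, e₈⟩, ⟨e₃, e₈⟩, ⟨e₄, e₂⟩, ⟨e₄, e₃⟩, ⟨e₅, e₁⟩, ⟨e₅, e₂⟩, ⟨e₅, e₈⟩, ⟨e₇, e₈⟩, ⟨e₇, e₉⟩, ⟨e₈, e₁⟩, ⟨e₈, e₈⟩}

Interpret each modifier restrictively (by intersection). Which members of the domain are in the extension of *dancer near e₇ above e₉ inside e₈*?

⟦near e₇⟧ = {x : ⟨x, e₇⟩ ∈ ⟦near⟧} = {e₂, e₃, e₆, e₇, e₉}
⟦above e₉⟧ = {x : ⟨x, e₉⟩ ∈ ⟦above⟧} = {e₄, e₆, e₇, e₈}
⟦inside e₈⟧ = {x : ⟨x, e₈⟩ ∈ ⟦inside⟧} = {e₁, e₂, e₃, e₅, e₇, e₈}
⟦dancer⟧ = {e₁, e₂, e₃, e₄, e₇}
… ∩ ⟦near e₇⟧ = {e₁, e₂, e₃, e₄, e₇} ∩ {e₂, e₃, e₆, e₇, e₉} = {e₂, e₃, e₇}
… ∩ ⟦above e₉⟧ = {e₂, e₃, e₇} ∩ {e₄, e₆, e₇, e₈} = {e₇}
… ∩ ⟦inside e₈⟧ = {e₇} ∩ {e₁, e₂, e₃, e₅, e₇, e₈} = {e₇}
So ⟦dancer near e₇ above e₉ inside e₈⟧ = {e₇}.

{e₇}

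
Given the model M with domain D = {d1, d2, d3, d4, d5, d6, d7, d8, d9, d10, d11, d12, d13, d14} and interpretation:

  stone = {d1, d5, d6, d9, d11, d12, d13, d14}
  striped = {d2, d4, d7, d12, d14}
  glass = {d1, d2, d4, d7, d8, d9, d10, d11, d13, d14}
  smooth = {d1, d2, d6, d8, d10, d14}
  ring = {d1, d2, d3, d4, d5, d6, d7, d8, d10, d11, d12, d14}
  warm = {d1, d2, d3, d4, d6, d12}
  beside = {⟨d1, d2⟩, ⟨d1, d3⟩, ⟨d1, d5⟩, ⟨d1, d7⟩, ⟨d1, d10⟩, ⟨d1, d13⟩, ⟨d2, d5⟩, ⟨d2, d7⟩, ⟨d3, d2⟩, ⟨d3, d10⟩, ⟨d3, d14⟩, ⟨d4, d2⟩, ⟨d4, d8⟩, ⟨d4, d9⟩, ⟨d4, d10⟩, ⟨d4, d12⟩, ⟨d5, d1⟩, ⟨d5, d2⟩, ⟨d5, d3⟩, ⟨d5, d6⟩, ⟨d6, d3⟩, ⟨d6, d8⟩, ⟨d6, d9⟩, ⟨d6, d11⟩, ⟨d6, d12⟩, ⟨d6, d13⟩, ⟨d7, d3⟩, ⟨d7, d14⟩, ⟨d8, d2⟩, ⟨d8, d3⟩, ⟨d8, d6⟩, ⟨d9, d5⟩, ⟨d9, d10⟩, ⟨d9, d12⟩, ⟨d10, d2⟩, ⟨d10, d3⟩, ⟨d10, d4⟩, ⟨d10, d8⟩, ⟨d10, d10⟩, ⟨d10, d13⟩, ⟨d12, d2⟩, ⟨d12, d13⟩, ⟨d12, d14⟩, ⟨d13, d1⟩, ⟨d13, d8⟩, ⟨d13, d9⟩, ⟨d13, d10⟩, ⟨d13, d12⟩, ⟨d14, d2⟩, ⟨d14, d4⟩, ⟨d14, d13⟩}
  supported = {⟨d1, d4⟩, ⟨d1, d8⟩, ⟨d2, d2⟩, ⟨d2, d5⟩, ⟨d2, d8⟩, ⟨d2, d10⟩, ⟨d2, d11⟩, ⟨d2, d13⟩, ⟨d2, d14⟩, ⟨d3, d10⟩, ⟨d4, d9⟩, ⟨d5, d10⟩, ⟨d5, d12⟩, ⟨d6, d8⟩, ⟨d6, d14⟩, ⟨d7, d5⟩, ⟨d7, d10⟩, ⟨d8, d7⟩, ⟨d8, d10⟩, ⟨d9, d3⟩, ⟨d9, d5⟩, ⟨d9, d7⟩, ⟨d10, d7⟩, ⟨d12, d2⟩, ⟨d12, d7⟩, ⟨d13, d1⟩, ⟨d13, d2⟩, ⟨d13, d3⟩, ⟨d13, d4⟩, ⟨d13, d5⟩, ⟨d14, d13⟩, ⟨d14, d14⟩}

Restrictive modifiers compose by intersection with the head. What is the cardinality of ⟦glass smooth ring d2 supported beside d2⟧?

⟦d2 supported⟧ = {x : ⟨d2, x⟩ ∈ ⟦supported⟧} = {d2, d5, d8, d10, d11, d13, d14}
⟦beside d2⟧ = {x : ⟨x, d2⟩ ∈ ⟦beside⟧} = {d1, d3, d4, d5, d8, d10, d12, d14}
⟦ring⟧ = {d1, d2, d3, d4, d5, d6, d7, d8, d10, d11, d12, d14}
… ∩ ⟦d2 supported⟧ = {d1, d2, d3, d4, d5, d6, d7, d8, d10, d11, d12, d14} ∩ {d2, d5, d8, d10, d11, d13, d14} = {d2, d5, d8, d10, d11, d14}
… ∩ ⟦beside d2⟧ = {d2, d5, d8, d10, d11, d14} ∩ {d1, d3, d4, d5, d8, d10, d12, d14} = {d5, d8, d10, d14}
… ∩ ⟦glass⟧ = {d5, d8, d10, d14} ∩ {d1, d2, d4, d7, d8, d9, d10, d11, d13, d14} = {d8, d10, d14}
… ∩ ⟦smooth⟧ = {d8, d10, d14} ∩ {d1, d2, d6, d8, d10, d14} = {d8, d10, d14}
⟦glass smooth ring d2 supported beside d2⟧ = {d8, d10, d14}, so the cardinality is 3.

3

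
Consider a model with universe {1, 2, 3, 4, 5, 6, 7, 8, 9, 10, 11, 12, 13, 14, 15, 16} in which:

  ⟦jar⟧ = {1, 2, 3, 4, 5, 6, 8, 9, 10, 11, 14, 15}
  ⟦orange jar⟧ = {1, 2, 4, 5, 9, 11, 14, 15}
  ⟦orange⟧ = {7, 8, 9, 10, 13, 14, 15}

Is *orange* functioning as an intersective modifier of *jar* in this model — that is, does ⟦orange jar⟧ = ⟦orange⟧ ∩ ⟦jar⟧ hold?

no

⟦orange⟧ ∩ ⟦jar⟧ = {7, 8, 9, 10, 13, 14, 15} ∩ {1, 2, 3, 4, 5, 6, 8, 9, 10, 11, 14, 15} = {8, 9, 10, 14, 15}
Observed ⟦orange jar⟧ = {1, 2, 4, 5, 9, 11, 14, 15}.
These differ, so the modifier is not intersective in this model.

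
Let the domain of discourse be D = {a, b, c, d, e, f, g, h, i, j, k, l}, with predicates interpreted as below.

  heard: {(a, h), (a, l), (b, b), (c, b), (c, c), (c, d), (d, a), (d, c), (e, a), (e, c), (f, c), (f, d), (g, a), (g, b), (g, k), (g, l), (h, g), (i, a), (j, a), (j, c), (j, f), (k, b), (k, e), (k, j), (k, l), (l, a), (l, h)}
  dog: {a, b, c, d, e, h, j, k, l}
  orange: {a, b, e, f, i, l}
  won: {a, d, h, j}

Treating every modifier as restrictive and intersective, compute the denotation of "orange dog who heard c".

⟦who heard c⟧ = {x : ⟨x, c⟩ ∈ ⟦heard⟧} = {c, d, e, f, j}
⟦dog⟧ = {a, b, c, d, e, h, j, k, l}
… ∩ ⟦who heard c⟧ = {a, b, c, d, e, h, j, k, l} ∩ {c, d, e, f, j} = {c, d, e, j}
… ∩ ⟦orange⟧ = {c, d, e, j} ∩ {a, b, e, f, i, l} = {e}
So ⟦orange dog who heard c⟧ = {e}.

{e}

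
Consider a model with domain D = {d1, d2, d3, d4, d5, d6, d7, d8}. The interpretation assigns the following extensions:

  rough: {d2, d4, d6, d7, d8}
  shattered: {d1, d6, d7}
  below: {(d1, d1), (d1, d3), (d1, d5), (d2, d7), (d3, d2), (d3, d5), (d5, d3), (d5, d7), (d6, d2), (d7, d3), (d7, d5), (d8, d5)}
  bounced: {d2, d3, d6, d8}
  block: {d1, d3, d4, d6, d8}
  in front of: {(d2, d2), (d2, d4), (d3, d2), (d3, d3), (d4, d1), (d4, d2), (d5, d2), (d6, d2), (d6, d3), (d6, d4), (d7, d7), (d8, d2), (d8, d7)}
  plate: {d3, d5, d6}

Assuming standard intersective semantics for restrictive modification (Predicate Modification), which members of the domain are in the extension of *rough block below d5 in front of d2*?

⟦below d5⟧ = {x : ⟨x, d5⟩ ∈ ⟦below⟧} = {d1, d3, d7, d8}
⟦in front of d2⟧ = {x : ⟨x, d2⟩ ∈ ⟦in front of⟧} = {d2, d3, d4, d5, d6, d8}
⟦block⟧ = {d1, d3, d4, d6, d8}
… ∩ ⟦below d5⟧ = {d1, d3, d4, d6, d8} ∩ {d1, d3, d7, d8} = {d1, d3, d8}
… ∩ ⟦in front of d2⟧ = {d1, d3, d8} ∩ {d2, d3, d4, d5, d6, d8} = {d3, d8}
… ∩ ⟦rough⟧ = {d3, d8} ∩ {d2, d4, d6, d7, d8} = {d8}
So ⟦rough block below d5 in front of d2⟧ = {d8}.

{d8}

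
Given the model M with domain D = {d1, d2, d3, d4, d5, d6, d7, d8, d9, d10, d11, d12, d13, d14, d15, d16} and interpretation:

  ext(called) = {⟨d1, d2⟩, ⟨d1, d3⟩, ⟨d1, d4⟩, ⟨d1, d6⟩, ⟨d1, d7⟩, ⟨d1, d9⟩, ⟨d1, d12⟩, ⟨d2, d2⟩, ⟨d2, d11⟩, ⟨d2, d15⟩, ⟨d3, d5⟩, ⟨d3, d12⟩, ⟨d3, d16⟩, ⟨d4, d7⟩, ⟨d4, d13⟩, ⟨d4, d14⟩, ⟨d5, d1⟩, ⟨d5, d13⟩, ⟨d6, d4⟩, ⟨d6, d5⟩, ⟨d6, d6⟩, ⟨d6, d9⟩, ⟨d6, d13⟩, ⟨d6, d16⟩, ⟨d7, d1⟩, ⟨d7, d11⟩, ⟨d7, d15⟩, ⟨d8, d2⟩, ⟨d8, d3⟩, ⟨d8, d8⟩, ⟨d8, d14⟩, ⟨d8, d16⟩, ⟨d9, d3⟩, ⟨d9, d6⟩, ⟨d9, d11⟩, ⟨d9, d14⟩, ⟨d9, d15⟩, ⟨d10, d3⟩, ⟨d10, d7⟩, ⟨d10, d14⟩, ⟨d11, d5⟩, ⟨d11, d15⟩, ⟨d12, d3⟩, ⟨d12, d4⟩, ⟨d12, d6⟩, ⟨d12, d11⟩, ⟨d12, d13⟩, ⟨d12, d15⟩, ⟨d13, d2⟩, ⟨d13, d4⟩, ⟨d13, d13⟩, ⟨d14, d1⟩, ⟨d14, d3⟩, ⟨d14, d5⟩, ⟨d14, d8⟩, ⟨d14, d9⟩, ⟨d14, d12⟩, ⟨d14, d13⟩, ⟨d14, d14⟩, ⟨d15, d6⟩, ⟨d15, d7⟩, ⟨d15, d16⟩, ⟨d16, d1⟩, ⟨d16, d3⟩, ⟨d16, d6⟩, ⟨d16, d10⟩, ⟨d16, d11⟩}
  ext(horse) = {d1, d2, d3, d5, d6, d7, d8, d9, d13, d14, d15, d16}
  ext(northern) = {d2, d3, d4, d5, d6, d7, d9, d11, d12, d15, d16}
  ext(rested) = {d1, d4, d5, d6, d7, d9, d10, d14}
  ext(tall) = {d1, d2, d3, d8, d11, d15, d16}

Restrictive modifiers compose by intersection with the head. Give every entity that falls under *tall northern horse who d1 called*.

{d2, d3}

⟦who d1 called⟧ = {x : ⟨d1, x⟩ ∈ ⟦called⟧} = {d2, d3, d4, d6, d7, d9, d12}
⟦horse⟧ = {d1, d2, d3, d5, d6, d7, d8, d9, d13, d14, d15, d16}
… ∩ ⟦who d1 called⟧ = {d1, d2, d3, d5, d6, d7, d8, d9, d13, d14, d15, d16} ∩ {d2, d3, d4, d6, d7, d9, d12} = {d2, d3, d6, d7, d9}
… ∩ ⟦tall⟧ = {d2, d3, d6, d7, d9} ∩ {d1, d2, d3, d8, d11, d15, d16} = {d2, d3}
… ∩ ⟦northern⟧ = {d2, d3} ∩ {d2, d3, d4, d5, d6, d7, d9, d11, d12, d15, d16} = {d2, d3}
So ⟦tall northern horse who d1 called⟧ = {d2, d3}.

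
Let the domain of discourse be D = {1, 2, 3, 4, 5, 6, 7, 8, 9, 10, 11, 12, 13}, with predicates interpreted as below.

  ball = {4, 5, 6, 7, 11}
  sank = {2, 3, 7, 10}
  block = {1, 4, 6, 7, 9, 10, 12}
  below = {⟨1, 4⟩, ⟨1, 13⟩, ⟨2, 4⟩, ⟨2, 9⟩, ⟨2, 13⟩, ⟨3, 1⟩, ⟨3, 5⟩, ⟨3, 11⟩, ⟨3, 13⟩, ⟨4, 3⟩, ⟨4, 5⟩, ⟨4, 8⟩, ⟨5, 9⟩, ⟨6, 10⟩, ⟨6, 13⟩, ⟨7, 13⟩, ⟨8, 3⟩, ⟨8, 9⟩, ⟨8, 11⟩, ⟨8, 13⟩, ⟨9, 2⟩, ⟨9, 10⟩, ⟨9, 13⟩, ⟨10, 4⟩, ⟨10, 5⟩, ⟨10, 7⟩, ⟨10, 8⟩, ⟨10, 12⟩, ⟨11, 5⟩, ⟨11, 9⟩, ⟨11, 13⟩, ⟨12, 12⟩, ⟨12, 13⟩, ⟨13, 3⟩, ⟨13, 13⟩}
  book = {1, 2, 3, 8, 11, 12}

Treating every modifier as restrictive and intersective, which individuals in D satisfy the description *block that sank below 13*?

{7}

⟦that sank⟧ = ⟦sank⟧ = {2, 3, 7, 10}
⟦below 13⟧ = {x : ⟨x, 13⟩ ∈ ⟦below⟧} = {1, 2, 3, 6, 7, 8, 9, 11, 12, 13}
⟦block⟧ = {1, 4, 6, 7, 9, 10, 12}
… ∩ ⟦that sank⟧ = {1, 4, 6, 7, 9, 10, 12} ∩ {2, 3, 7, 10} = {7, 10}
… ∩ ⟦below 13⟧ = {7, 10} ∩ {1, 2, 3, 6, 7, 8, 9, 11, 12, 13} = {7}
So ⟦block that sank below 13⟧ = {7}.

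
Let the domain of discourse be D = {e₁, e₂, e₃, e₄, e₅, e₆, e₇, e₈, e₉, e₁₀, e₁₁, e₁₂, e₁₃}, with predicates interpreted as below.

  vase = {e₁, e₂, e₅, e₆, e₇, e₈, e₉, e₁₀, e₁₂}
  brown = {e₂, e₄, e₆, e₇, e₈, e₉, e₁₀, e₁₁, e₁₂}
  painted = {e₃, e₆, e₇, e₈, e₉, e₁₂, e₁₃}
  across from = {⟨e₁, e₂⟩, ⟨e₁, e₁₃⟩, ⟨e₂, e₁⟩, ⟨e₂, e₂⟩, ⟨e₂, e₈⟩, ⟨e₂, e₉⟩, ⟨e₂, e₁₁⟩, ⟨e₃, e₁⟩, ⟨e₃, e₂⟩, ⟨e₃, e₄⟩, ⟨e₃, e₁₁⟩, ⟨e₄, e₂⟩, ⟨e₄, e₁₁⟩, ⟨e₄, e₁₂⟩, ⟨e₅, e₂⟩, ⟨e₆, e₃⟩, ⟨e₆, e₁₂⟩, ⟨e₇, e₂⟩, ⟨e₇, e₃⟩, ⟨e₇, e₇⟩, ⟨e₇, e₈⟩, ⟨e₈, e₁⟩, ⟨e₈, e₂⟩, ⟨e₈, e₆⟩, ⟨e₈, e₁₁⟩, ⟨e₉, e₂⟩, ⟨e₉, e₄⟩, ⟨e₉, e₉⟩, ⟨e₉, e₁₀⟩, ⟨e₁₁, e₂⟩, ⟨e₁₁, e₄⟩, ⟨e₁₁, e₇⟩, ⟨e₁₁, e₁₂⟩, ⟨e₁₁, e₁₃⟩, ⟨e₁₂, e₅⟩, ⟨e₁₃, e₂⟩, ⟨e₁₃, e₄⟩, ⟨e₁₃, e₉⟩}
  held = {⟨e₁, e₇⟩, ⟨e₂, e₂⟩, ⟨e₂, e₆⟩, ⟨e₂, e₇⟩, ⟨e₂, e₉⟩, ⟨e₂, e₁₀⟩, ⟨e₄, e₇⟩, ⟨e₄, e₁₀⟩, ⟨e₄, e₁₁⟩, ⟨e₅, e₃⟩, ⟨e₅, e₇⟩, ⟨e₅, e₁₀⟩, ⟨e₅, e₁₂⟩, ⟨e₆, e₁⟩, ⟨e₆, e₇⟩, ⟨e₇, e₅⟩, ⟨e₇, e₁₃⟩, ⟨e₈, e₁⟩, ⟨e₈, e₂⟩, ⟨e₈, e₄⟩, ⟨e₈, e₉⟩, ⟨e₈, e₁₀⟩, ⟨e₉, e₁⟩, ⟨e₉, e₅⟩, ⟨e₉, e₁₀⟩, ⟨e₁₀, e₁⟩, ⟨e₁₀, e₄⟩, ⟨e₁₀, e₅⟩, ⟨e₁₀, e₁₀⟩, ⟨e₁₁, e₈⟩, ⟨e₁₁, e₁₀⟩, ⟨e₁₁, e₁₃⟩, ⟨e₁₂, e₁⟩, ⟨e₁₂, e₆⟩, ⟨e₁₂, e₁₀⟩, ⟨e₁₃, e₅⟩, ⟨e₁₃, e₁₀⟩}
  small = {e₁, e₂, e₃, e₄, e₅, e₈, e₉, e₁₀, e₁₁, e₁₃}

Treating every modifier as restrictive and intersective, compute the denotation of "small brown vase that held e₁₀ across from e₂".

⟦that held e₁₀⟧ = {x : ⟨x, e₁₀⟩ ∈ ⟦held⟧} = {e₂, e₄, e₅, e₈, e₉, e₁₀, e₁₁, e₁₂, e₁₃}
⟦across from e₂⟧ = {x : ⟨x, e₂⟩ ∈ ⟦across from⟧} = {e₁, e₂, e₃, e₄, e₅, e₇, e₈, e₉, e₁₁, e₁₃}
⟦vase⟧ = {e₁, e₂, e₅, e₆, e₇, e₈, e₉, e₁₀, e₁₂}
… ∩ ⟦that held e₁₀⟧ = {e₁, e₂, e₅, e₆, e₇, e₈, e₉, e₁₀, e₁₂} ∩ {e₂, e₄, e₅, e₈, e₉, e₁₀, e₁₁, e₁₂, e₁₃} = {e₂, e₅, e₈, e₉, e₁₀, e₁₂}
… ∩ ⟦across from e₂⟧ = {e₂, e₅, e₈, e₉, e₁₀, e₁₂} ∩ {e₁, e₂, e₃, e₄, e₅, e₇, e₈, e₉, e₁₁, e₁₃} = {e₂, e₅, e₈, e₉}
… ∩ ⟦small⟧ = {e₂, e₅, e₈, e₉} ∩ {e₁, e₂, e₃, e₄, e₅, e₈, e₉, e₁₀, e₁₁, e₁₃} = {e₂, e₅, e₈, e₉}
… ∩ ⟦brown⟧ = {e₂, e₅, e₈, e₉} ∩ {e₂, e₄, e₆, e₇, e₈, e₉, e₁₀, e₁₁, e₁₂} = {e₂, e₈, e₉}
So ⟦small brown vase that held e₁₀ across from e₂⟧ = {e₂, e₈, e₉}.

{e₂, e₈, e₉}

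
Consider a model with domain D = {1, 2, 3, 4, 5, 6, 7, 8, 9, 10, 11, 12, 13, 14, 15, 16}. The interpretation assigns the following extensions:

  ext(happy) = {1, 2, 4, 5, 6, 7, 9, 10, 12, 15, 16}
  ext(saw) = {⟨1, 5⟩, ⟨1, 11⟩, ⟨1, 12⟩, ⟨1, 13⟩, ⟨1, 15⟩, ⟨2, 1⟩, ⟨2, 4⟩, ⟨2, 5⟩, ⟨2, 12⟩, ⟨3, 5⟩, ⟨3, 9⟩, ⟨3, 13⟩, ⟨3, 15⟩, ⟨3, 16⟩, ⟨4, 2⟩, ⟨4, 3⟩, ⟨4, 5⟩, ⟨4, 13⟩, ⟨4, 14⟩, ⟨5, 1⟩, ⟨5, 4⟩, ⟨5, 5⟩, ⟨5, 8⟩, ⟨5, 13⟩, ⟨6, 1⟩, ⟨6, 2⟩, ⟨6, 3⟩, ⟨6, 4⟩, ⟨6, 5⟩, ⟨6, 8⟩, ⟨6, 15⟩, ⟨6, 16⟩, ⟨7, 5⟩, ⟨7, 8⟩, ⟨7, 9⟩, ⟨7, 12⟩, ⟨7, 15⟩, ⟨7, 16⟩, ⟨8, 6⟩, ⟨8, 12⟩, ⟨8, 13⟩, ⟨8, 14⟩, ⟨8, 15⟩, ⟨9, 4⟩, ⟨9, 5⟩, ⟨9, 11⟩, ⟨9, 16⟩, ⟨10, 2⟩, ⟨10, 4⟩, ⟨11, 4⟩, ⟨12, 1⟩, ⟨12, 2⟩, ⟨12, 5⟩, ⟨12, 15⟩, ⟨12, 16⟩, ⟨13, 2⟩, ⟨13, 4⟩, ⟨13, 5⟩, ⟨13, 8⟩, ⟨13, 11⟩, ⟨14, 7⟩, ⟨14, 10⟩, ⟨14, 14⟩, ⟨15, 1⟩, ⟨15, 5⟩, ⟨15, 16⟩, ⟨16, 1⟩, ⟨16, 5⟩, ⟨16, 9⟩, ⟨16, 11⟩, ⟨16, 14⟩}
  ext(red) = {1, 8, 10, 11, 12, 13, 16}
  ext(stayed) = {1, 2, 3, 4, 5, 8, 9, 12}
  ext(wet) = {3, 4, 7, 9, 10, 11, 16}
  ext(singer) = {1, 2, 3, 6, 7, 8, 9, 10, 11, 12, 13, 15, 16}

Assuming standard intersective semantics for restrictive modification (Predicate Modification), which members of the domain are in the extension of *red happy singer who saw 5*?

⟦who saw 5⟧ = {x : ⟨x, 5⟩ ∈ ⟦saw⟧} = {1, 2, 3, 4, 5, 6, 7, 9, 12, 13, 15, 16}
⟦singer⟧ = {1, 2, 3, 6, 7, 8, 9, 10, 11, 12, 13, 15, 16}
… ∩ ⟦who saw 5⟧ = {1, 2, 3, 6, 7, 8, 9, 10, 11, 12, 13, 15, 16} ∩ {1, 2, 3, 4, 5, 6, 7, 9, 12, 13, 15, 16} = {1, 2, 3, 6, 7, 9, 12, 13, 15, 16}
… ∩ ⟦red⟧ = {1, 2, 3, 6, 7, 9, 12, 13, 15, 16} ∩ {1, 8, 10, 11, 12, 13, 16} = {1, 12, 13, 16}
… ∩ ⟦happy⟧ = {1, 12, 13, 16} ∩ {1, 2, 4, 5, 6, 7, 9, 10, 12, 15, 16} = {1, 12, 16}
So ⟦red happy singer who saw 5⟧ = {1, 12, 16}.

{1, 12, 16}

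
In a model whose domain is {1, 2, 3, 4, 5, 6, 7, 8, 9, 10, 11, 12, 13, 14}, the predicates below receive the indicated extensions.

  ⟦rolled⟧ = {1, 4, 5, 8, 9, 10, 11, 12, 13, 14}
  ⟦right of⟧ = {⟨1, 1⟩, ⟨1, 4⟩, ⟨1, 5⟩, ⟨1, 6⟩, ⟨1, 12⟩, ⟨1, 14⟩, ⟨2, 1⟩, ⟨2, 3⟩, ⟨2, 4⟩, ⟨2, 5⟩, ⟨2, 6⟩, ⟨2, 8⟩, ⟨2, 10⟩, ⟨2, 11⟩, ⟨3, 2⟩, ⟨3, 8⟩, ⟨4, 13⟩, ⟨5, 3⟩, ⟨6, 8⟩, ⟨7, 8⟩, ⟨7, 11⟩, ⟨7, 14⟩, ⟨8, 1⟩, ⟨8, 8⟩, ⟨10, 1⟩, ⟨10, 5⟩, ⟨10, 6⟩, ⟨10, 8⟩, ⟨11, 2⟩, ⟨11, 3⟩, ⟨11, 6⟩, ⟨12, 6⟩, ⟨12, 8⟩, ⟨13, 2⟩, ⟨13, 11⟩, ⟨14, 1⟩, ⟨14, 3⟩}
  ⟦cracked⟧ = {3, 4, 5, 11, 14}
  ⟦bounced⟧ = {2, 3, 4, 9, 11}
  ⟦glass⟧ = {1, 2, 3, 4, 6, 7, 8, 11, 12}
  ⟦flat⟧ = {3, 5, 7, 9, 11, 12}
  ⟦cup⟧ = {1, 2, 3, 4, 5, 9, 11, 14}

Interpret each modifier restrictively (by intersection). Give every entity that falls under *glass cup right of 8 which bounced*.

⟦right of 8⟧ = {x : ⟨x, 8⟩ ∈ ⟦right of⟧} = {2, 3, 6, 7, 8, 10, 12}
⟦which bounced⟧ = ⟦bounced⟧ = {2, 3, 4, 9, 11}
⟦cup⟧ = {1, 2, 3, 4, 5, 9, 11, 14}
… ∩ ⟦right of 8⟧ = {1, 2, 3, 4, 5, 9, 11, 14} ∩ {2, 3, 6, 7, 8, 10, 12} = {2, 3}
… ∩ ⟦which bounced⟧ = {2, 3} ∩ {2, 3, 4, 9, 11} = {2, 3}
… ∩ ⟦glass⟧ = {2, 3} ∩ {1, 2, 3, 4, 6, 7, 8, 11, 12} = {2, 3}
So ⟦glass cup right of 8 which bounced⟧ = {2, 3}.

{2, 3}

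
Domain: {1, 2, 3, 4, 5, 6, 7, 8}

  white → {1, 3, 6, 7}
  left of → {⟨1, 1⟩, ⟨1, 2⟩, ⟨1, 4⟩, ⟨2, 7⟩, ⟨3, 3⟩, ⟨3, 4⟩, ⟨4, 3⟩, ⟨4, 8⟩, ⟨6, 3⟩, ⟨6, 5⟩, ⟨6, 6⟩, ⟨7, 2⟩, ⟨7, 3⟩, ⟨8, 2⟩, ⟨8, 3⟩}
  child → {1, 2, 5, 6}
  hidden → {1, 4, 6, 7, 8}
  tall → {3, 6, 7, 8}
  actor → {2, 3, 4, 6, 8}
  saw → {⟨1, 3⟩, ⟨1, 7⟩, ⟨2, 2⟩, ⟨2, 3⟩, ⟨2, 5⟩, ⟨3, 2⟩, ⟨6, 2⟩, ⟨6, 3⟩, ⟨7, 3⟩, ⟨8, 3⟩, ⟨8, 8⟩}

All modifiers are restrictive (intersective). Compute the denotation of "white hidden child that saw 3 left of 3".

⟦that saw 3⟧ = {x : ⟨x, 3⟩ ∈ ⟦saw⟧} = {1, 2, 6, 7, 8}
⟦left of 3⟧ = {x : ⟨x, 3⟩ ∈ ⟦left of⟧} = {3, 4, 6, 7, 8}
⟦child⟧ = {1, 2, 5, 6}
… ∩ ⟦that saw 3⟧ = {1, 2, 5, 6} ∩ {1, 2, 6, 7, 8} = {1, 2, 6}
… ∩ ⟦left of 3⟧ = {1, 2, 6} ∩ {3, 4, 6, 7, 8} = {6}
… ∩ ⟦white⟧ = {6} ∩ {1, 3, 6, 7} = {6}
… ∩ ⟦hidden⟧ = {6} ∩ {1, 4, 6, 7, 8} = {6}
So ⟦white hidden child that saw 3 left of 3⟧ = {6}.

{6}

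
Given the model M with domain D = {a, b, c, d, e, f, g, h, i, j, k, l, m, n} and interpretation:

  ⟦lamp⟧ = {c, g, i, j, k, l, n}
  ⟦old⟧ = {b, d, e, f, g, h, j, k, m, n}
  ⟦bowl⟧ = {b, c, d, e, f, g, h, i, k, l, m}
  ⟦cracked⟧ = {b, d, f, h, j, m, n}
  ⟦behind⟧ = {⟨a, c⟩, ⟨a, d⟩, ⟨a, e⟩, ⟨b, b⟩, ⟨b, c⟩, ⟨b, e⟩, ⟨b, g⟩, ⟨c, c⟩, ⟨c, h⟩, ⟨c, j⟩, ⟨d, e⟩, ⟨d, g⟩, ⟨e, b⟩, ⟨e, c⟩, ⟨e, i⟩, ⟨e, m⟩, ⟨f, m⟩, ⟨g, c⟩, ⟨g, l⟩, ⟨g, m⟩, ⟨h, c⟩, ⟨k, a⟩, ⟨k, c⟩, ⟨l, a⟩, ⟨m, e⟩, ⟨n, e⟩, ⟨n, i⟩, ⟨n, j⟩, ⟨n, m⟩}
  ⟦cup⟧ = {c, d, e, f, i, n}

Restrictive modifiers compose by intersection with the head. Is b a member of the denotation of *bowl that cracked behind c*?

⟦that cracked⟧ = ⟦cracked⟧ = {b, d, f, h, j, m, n}
⟦behind c⟧ = {x : ⟨x, c⟩ ∈ ⟦behind⟧} = {a, b, c, e, g, h, k}
⟦bowl⟧ = {b, c, d, e, f, g, h, i, k, l, m}
… ∩ ⟦that cracked⟧ = {b, c, d, e, f, g, h, i, k, l, m} ∩ {b, d, f, h, j, m, n} = {b, d, f, h, m}
… ∩ ⟦behind c⟧ = {b, d, f, h, m} ∩ {a, b, c, e, g, h, k} = {b, h}
⟦bowl that cracked behind c⟧ = {b, h}; b ∈ this set.

yes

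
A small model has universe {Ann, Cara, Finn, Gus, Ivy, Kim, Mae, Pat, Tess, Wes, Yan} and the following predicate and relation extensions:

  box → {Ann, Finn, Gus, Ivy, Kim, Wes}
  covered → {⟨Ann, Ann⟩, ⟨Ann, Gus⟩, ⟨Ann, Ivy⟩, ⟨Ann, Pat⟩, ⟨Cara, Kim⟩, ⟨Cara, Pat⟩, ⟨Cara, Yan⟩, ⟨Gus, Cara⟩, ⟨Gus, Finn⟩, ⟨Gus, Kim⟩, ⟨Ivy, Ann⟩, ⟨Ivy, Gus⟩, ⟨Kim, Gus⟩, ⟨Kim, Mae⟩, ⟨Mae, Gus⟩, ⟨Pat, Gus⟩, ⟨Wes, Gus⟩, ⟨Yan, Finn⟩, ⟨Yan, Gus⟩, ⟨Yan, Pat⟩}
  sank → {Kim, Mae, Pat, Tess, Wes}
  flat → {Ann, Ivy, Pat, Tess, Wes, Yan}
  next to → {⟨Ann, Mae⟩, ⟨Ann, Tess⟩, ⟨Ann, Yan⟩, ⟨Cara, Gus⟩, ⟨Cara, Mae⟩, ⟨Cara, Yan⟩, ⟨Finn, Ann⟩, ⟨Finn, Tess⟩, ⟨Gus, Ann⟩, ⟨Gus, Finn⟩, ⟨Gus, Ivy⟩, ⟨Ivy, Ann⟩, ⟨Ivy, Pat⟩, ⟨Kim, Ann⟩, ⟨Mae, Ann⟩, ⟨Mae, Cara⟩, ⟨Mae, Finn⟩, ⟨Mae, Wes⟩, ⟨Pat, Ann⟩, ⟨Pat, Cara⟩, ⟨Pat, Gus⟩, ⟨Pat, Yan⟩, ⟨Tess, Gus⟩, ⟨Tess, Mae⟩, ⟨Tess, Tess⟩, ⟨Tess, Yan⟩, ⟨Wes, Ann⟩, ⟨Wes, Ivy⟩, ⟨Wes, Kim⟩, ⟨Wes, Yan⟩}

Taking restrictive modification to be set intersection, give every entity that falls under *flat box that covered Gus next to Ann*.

{Ivy, Wes}

⟦that covered Gus⟧ = {x : ⟨x, Gus⟩ ∈ ⟦covered⟧} = {Ann, Ivy, Kim, Mae, Pat, Wes, Yan}
⟦next to Ann⟧ = {x : ⟨x, Ann⟩ ∈ ⟦next to⟧} = {Finn, Gus, Ivy, Kim, Mae, Pat, Wes}
⟦box⟧ = {Ann, Finn, Gus, Ivy, Kim, Wes}
… ∩ ⟦that covered Gus⟧ = {Ann, Finn, Gus, Ivy, Kim, Wes} ∩ {Ann, Ivy, Kim, Mae, Pat, Wes, Yan} = {Ann, Ivy, Kim, Wes}
… ∩ ⟦next to Ann⟧ = {Ann, Ivy, Kim, Wes} ∩ {Finn, Gus, Ivy, Kim, Mae, Pat, Wes} = {Ivy, Kim, Wes}
… ∩ ⟦flat⟧ = {Ivy, Kim, Wes} ∩ {Ann, Ivy, Pat, Tess, Wes, Yan} = {Ivy, Wes}
So ⟦flat box that covered Gus next to Ann⟧ = {Ivy, Wes}.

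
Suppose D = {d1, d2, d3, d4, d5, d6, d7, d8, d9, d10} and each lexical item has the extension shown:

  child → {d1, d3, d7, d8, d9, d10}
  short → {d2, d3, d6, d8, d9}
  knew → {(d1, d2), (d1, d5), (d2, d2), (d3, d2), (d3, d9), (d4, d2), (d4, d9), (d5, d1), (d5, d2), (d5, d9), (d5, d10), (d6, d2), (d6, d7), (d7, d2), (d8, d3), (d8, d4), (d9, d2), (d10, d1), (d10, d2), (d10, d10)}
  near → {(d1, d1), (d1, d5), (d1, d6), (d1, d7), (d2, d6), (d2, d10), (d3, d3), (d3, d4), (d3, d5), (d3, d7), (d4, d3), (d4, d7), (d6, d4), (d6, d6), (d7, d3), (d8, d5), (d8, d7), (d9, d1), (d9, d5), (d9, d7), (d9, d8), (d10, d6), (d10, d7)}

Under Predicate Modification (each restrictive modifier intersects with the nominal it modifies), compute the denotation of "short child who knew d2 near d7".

{d3, d9}

⟦who knew d2⟧ = {x : ⟨x, d2⟩ ∈ ⟦knew⟧} = {d1, d2, d3, d4, d5, d6, d7, d9, d10}
⟦near d7⟧ = {x : ⟨x, d7⟩ ∈ ⟦near⟧} = {d1, d3, d4, d8, d9, d10}
⟦child⟧ = {d1, d3, d7, d8, d9, d10}
… ∩ ⟦who knew d2⟧ = {d1, d3, d7, d8, d9, d10} ∩ {d1, d2, d3, d4, d5, d6, d7, d9, d10} = {d1, d3, d7, d9, d10}
… ∩ ⟦near d7⟧ = {d1, d3, d7, d9, d10} ∩ {d1, d3, d4, d8, d9, d10} = {d1, d3, d9, d10}
… ∩ ⟦short⟧ = {d1, d3, d9, d10} ∩ {d2, d3, d6, d8, d9} = {d3, d9}
So ⟦short child who knew d2 near d7⟧ = {d3, d9}.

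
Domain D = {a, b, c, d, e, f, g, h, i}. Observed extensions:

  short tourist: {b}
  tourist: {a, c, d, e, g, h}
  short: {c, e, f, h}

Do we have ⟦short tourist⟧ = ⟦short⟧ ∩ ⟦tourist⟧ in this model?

⟦short⟧ ∩ ⟦tourist⟧ = {c, e, f, h} ∩ {a, c, d, e, g, h} = {c, e, h}
Observed ⟦short tourist⟧ = {b}.
These differ, so the modifier is not intersective in this model.

no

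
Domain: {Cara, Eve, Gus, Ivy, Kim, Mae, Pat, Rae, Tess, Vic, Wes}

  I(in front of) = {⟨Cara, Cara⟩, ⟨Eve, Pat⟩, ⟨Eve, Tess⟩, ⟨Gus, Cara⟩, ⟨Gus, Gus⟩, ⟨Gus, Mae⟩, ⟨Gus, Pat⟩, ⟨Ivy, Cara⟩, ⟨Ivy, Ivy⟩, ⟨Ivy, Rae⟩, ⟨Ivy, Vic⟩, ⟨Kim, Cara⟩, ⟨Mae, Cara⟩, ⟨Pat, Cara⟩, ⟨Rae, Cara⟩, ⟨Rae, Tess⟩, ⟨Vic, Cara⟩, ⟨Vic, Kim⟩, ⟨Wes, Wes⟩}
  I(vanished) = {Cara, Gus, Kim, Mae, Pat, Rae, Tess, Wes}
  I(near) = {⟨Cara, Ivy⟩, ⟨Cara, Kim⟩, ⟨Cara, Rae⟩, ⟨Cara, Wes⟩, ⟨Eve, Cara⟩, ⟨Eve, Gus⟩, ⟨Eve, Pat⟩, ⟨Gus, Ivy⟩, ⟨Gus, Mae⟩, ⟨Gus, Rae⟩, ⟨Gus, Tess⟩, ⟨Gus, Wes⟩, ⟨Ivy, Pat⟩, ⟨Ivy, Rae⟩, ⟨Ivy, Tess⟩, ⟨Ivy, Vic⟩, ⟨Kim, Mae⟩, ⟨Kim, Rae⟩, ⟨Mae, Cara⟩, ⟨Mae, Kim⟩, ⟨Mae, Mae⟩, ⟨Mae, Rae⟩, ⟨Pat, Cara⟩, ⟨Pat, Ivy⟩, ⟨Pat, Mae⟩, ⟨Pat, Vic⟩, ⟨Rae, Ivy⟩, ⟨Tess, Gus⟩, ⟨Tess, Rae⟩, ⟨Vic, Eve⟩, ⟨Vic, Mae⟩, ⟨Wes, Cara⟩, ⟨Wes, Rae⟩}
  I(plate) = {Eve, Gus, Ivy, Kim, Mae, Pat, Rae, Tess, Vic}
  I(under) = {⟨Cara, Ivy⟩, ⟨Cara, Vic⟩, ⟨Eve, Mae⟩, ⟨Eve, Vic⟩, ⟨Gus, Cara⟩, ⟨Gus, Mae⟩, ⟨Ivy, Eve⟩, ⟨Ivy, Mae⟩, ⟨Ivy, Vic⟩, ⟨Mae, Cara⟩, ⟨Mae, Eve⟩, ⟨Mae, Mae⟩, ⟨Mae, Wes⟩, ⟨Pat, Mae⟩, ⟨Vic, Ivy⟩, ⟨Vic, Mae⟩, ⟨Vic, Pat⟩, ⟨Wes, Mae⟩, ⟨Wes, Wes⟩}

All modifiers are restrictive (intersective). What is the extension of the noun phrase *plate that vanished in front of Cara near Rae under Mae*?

{Gus, Mae}

⟦that vanished⟧ = ⟦vanished⟧ = {Cara, Gus, Kim, Mae, Pat, Rae, Tess, Wes}
⟦in front of Cara⟧ = {x : ⟨x, Cara⟩ ∈ ⟦in front of⟧} = {Cara, Gus, Ivy, Kim, Mae, Pat, Rae, Vic}
⟦near Rae⟧ = {x : ⟨x, Rae⟩ ∈ ⟦near⟧} = {Cara, Gus, Ivy, Kim, Mae, Tess, Wes}
⟦under Mae⟧ = {x : ⟨x, Mae⟩ ∈ ⟦under⟧} = {Eve, Gus, Ivy, Mae, Pat, Vic, Wes}
⟦plate⟧ = {Eve, Gus, Ivy, Kim, Mae, Pat, Rae, Tess, Vic}
… ∩ ⟦that vanished⟧ = {Eve, Gus, Ivy, Kim, Mae, Pat, Rae, Tess, Vic} ∩ {Cara, Gus, Kim, Mae, Pat, Rae, Tess, Wes} = {Gus, Kim, Mae, Pat, Rae, Tess}
… ∩ ⟦in front of Cara⟧ = {Gus, Kim, Mae, Pat, Rae, Tess} ∩ {Cara, Gus, Ivy, Kim, Mae, Pat, Rae, Vic} = {Gus, Kim, Mae, Pat, Rae}
… ∩ ⟦near Rae⟧ = {Gus, Kim, Mae, Pat, Rae} ∩ {Cara, Gus, Ivy, Kim, Mae, Tess, Wes} = {Gus, Kim, Mae}
… ∩ ⟦under Mae⟧ = {Gus, Kim, Mae} ∩ {Eve, Gus, Ivy, Mae, Pat, Vic, Wes} = {Gus, Mae}
So ⟦plate that vanished in front of Cara near Rae under Mae⟧ = {Gus, Mae}.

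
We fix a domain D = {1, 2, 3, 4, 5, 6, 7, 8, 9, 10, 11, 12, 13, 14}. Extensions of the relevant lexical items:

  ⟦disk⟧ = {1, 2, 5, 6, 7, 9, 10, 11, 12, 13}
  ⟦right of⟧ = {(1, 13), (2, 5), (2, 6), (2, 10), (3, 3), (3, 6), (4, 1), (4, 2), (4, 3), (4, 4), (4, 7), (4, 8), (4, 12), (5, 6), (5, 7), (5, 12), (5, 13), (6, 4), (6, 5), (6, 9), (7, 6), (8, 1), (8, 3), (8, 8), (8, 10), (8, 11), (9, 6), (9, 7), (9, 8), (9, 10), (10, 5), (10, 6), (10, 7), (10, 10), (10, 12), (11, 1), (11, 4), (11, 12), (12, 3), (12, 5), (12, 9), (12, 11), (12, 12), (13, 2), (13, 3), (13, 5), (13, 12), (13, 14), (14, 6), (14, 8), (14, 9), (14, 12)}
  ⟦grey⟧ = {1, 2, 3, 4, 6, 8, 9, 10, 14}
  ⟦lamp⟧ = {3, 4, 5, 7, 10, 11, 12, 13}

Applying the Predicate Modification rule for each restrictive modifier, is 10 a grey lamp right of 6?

yes

⟦right of 6⟧ = {x : ⟨x, 6⟩ ∈ ⟦right of⟧} = {2, 3, 5, 7, 9, 10, 14}
⟦lamp⟧ = {3, 4, 5, 7, 10, 11, 12, 13}
… ∩ ⟦right of 6⟧ = {3, 4, 5, 7, 10, 11, 12, 13} ∩ {2, 3, 5, 7, 9, 10, 14} = {3, 5, 7, 10}
… ∩ ⟦grey⟧ = {3, 5, 7, 10} ∩ {1, 2, 3, 4, 6, 8, 9, 10, 14} = {3, 10}
⟦grey lamp right of 6⟧ = {3, 10}; 10 ∈ this set.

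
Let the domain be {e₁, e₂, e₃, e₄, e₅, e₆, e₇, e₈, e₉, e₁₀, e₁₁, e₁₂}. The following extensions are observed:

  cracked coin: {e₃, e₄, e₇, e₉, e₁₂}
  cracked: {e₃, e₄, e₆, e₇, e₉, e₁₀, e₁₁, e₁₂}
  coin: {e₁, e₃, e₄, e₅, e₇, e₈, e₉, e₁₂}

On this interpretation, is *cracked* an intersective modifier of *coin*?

⟦cracked⟧ ∩ ⟦coin⟧ = {e₃, e₄, e₆, e₇, e₉, e₁₀, e₁₁, e₁₂} ∩ {e₁, e₃, e₄, e₅, e₇, e₈, e₉, e₁₂} = {e₃, e₄, e₇, e₉, e₁₂}
Observed ⟦cracked coin⟧ = {e₃, e₄, e₇, e₉, e₁₂}.
These coincide, so the modifier is intersective here.

yes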